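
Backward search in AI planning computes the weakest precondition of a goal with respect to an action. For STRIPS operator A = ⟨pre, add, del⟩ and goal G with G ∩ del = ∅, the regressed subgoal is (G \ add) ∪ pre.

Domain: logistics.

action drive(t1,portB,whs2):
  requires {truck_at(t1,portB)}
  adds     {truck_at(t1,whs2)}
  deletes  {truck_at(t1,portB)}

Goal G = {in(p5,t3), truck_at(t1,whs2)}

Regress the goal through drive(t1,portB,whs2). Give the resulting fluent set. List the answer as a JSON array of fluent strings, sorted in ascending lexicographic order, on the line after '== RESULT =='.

Regress:
  G ∩ del = {}  (empty — regression defined)
  G \ add = {in(p5,t3), truck_at(t1,whs2)} \ {truck_at(t1,whs2)} = {in(p5,t3)}
  ∪ pre   = {in(p5,t3)} ∪ {truck_at(t1,portB)}
          = {in(p5,t3), truck_at(t1,portB)}

== RESULT ==
["in(p5,t3)", "truck_at(t1,portB)"]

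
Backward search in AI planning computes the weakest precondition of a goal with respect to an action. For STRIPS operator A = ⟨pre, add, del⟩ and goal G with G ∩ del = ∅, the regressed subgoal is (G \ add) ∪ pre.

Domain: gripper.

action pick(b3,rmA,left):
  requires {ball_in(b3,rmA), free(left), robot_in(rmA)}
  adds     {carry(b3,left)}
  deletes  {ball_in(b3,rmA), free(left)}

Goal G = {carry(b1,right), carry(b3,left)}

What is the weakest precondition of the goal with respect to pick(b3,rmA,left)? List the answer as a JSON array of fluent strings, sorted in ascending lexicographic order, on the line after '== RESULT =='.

Compute (G \ add) ∪ pre:
  G ∩ del = {}  (empty — regression defined)
  G \ add = {carry(b1,right), carry(b3,left)} \ {carry(b3,left)} = {carry(b1,right)}
  ∪ pre   = {carry(b1,right)} ∪ {ball_in(b3,rmA), free(left), robot_in(rmA)}
          = {ball_in(b3,rmA), carry(b1,right), free(left), robot_in(rmA)}

== RESULT ==
["ball_in(b3,rmA)", "carry(b1,right)", "free(left)", "robot_in(rmA)"]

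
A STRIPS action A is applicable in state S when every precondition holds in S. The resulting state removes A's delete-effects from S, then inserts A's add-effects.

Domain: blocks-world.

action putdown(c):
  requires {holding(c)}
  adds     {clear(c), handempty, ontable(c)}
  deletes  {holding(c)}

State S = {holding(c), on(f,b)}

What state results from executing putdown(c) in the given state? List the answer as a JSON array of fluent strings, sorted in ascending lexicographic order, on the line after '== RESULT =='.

Progress:
  pre ⊆ S: {holding(c)} ⊆ S  — applicable
  S \ del = {on(f,b)}
  ∪ add   = {clear(c), handempty, on(f,b), ontable(c)}

== RESULT ==
["clear(c)", "handempty", "on(f,b)", "ontable(c)"]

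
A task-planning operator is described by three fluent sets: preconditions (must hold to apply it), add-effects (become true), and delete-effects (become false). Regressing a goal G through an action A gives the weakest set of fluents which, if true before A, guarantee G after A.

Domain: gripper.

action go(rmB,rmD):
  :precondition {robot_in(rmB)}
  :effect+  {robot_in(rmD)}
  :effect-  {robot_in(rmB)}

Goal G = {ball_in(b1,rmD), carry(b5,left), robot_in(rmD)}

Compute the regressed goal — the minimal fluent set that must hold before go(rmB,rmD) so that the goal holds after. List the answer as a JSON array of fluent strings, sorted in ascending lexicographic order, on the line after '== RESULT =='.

Compute (G \ add) ∪ pre:
  G ∩ del = {}  (empty — regression defined)
  G \ add = {ball_in(b1,rmD), carry(b5,left), robot_in(rmD)} \ {robot_in(rmD)} = {ball_in(b1,rmD), carry(b5,left)}
  ∪ pre   = {ball_in(b1,rmD), carry(b5,left)} ∪ {robot_in(rmB)}
          = {ball_in(b1,rmD), carry(b5,left), robot_in(rmB)}

== RESULT ==
["ball_in(b1,rmD)", "carry(b5,left)", "robot_in(rmB)"]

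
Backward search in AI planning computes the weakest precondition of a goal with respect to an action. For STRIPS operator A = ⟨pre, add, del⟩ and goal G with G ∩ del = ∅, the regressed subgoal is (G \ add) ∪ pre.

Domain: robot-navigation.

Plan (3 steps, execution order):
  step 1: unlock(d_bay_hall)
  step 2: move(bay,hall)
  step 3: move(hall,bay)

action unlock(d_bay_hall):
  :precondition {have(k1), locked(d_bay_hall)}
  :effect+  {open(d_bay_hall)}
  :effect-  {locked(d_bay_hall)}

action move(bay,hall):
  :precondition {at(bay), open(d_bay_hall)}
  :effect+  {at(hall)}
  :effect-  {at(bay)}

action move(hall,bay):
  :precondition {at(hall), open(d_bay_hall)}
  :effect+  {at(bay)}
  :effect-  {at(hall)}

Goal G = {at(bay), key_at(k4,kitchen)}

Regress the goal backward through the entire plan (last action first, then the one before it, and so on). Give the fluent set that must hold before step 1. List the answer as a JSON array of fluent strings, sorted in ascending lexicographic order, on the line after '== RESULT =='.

Work backward from the goal:
  through step 3 (move(hall,bay)): drop {at(bay)}, keep {key_at(k4,kitchen)}, require {at(hall), open(d_bay_hall)}
    → {at(hall), key_at(k4,kitchen), open(d_bay_hall)}
  through step 2 (move(bay,hall)): drop {at(hall)}, keep {key_at(k4,kitchen), open(d_bay_hall)}, require {at(bay), open(d_bay_hall)}
    → {at(bay), key_at(k4,kitchen), open(d_bay_hall)}
  through step 1 (unlock(d_bay_hall)): drop {open(d_bay_hall)}, keep {at(bay), key_at(k4,kitchen)}, require {have(k1), locked(d_bay_hall)}
    → {at(bay), have(k1), key_at(k4,kitchen), locked(d_bay_hall)}

== RESULT ==
["at(bay)", "have(k1)", "key_at(k4,kitchen)", "locked(d_bay_hall)"]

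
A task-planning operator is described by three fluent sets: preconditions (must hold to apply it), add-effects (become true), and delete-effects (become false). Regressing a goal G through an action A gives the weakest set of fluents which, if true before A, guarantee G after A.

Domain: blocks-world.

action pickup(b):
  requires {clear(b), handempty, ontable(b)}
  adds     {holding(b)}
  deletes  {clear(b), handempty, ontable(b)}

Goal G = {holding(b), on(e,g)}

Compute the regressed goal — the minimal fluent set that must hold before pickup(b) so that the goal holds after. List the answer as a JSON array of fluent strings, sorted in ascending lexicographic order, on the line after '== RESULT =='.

Compute (G \ add) ∪ pre:
  G ∩ del = {}  (empty — regression defined)
  G \ add = {holding(b), on(e,g)} \ {holding(b)} = {on(e,g)}
  ∪ pre   = {on(e,g)} ∪ {clear(b), handempty, ontable(b)}
          = {clear(b), handempty, on(e,g), ontable(b)}

== RESULT ==
["clear(b)", "handempty", "on(e,g)", "ontable(b)"]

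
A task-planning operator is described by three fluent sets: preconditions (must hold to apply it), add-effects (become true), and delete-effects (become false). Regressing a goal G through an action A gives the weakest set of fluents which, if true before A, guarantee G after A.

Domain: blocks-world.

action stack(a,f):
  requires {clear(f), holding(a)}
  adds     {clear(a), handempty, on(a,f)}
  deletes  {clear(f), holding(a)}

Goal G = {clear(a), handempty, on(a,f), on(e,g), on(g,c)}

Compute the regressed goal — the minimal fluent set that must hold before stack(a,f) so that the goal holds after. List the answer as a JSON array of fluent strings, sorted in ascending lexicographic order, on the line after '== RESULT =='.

Regress:
  G ∩ del = {}  (empty — regression defined)
  G \ add = {clear(a), handempty, on(a,f), on(e,g), on(g,c)} \ {clear(a), handempty, on(a,f)} = {on(e,g), on(g,c)}
  ∪ pre   = {on(e,g), on(g,c)} ∪ {clear(f), holding(a)}
          = {clear(f), holding(a), on(e,g), on(g,c)}

== RESULT ==
["clear(f)", "holding(a)", "on(e,g)", "on(g,c)"]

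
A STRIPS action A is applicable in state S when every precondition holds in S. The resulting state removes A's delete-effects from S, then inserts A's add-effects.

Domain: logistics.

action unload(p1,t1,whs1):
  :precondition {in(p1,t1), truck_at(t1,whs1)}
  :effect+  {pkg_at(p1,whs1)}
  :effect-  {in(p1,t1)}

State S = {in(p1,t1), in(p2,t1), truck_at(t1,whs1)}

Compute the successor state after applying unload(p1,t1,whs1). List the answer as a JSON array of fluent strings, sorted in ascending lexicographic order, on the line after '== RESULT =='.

Compute (S \ del) ∪ add:
  pre ⊆ S: {in(p1,t1), truck_at(t1,whs1)} ⊆ S  — applicable
  S \ del = {in(p2,t1), truck_at(t1,whs1)}
  ∪ add   = {in(p2,t1), pkg_at(p1,whs1), truck_at(t1,whs1)}

== RESULT ==
["in(p2,t1)", "pkg_at(p1,whs1)", "truck_at(t1,whs1)"]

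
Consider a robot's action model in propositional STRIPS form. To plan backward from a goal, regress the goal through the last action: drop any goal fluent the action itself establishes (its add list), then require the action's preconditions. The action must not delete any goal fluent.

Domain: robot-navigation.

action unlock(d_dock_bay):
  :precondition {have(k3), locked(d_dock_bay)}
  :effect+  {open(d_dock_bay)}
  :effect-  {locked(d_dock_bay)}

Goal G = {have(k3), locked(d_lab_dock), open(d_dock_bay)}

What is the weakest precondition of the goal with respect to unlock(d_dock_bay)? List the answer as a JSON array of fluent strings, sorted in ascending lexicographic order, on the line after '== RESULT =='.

Compute (G \ add) ∪ pre:
  G ∩ del = {}  (empty — regression defined)
  G \ add = {have(k3), locked(d_lab_dock), open(d_dock_bay)} \ {open(d_dock_bay)} = {have(k3), locked(d_lab_dock)}
  ∪ pre   = {have(k3), locked(d_lab_dock)} ∪ {have(k3), locked(d_dock_bay)}
          = {have(k3), locked(d_dock_bay), locked(d_lab_dock)}

== RESULT ==
["have(k3)", "locked(d_dock_bay)", "locked(d_lab_dock)"]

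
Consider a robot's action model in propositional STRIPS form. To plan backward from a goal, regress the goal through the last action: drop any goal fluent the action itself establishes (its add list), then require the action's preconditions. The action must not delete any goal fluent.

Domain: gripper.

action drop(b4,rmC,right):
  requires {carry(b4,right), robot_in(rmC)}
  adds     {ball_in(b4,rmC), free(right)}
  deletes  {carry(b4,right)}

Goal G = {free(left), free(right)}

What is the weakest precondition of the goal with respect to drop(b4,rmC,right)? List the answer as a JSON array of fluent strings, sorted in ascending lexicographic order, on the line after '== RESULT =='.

Regress:
  G ∩ del = {}  (empty — regression defined)
  G \ add = {free(left), free(right)} \ {ball_in(b4,rmC), free(right)} = {free(left)}
  ∪ pre   = {free(left)} ∪ {carry(b4,right), robot_in(rmC)}
          = {carry(b4,right), free(left), robot_in(rmC)}

== RESULT ==
["carry(b4,right)", "free(left)", "robot_in(rmC)"]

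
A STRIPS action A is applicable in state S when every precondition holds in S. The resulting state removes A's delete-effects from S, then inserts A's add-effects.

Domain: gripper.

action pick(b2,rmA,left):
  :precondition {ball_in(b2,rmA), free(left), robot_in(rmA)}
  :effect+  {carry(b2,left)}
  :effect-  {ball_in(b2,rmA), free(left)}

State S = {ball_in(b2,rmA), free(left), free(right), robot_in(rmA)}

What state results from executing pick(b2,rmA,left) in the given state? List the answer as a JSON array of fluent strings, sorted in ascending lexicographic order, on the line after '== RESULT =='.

Progress:
  pre ⊆ S: {ball_in(b2,rmA), free(left), robot_in(rmA)} ⊆ S  — applicable
  S \ del = {free(right), robot_in(rmA)}
  ∪ add   = {carry(b2,left), free(right), robot_in(rmA)}

== RESULT ==
["carry(b2,left)", "free(right)", "robot_in(rmA)"]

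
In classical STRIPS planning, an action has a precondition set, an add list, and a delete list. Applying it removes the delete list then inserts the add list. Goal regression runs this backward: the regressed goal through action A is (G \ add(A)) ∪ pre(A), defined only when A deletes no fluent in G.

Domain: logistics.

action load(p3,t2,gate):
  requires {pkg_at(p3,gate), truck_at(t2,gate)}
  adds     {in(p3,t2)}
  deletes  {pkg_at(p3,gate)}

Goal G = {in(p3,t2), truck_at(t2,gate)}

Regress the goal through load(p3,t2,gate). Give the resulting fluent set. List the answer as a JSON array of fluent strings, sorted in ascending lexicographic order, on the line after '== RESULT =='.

Compute (G \ add) ∪ pre:
  G ∩ del = {}  (empty — regression defined)
  G \ add = {in(p3,t2), truck_at(t2,gate)} \ {in(p3,t2)} = {truck_at(t2,gate)}
  ∪ pre   = {truck_at(t2,gate)} ∪ {pkg_at(p3,gate), truck_at(t2,gate)}
          = {pkg_at(p3,gate), truck_at(t2,gate)}

== RESULT ==
["pkg_at(p3,gate)", "truck_at(t2,gate)"]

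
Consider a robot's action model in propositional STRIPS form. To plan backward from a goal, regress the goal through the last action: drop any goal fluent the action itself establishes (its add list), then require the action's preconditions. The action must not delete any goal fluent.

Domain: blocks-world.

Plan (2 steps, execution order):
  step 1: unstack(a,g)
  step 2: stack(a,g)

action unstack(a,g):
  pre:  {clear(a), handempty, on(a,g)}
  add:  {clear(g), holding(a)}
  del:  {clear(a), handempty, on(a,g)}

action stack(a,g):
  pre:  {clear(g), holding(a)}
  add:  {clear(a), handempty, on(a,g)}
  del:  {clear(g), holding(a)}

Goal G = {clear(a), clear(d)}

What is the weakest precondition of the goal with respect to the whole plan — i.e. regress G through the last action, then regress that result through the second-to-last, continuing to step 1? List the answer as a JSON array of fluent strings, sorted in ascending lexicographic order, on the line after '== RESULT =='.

Work backward from the goal:
  through step 2 (stack(a,g)): drop {clear(a)}, keep {clear(d)}, require {clear(g), holding(a)}
    → {clear(d), clear(g), holding(a)}
  through step 1 (unstack(a,g)): drop {clear(g), holding(a)}, keep {clear(d)}, require {clear(a), handempty, on(a,g)}
    → {clear(a), clear(d), handempty, on(a,g)}

== RESULT ==
["clear(a)", "clear(d)", "handempty", "on(a,g)"]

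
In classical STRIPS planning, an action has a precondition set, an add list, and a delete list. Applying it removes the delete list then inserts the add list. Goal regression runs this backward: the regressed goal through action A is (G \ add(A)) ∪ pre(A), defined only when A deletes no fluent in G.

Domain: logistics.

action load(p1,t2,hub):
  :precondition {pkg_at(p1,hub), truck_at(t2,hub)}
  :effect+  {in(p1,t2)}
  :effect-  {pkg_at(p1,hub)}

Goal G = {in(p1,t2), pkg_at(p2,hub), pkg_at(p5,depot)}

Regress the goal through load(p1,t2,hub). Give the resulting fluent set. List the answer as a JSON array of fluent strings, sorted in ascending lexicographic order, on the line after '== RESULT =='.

Regress:
  G ∩ del = {}  (empty — regression defined)
  G \ add = {in(p1,t2), pkg_at(p2,hub), pkg_at(p5,depot)} \ {in(p1,t2)} = {pkg_at(p2,hub), pkg_at(p5,depot)}
  ∪ pre   = {pkg_at(p2,hub), pkg_at(p5,depot)} ∪ {pkg_at(p1,hub), truck_at(t2,hub)}
          = {pkg_at(p1,hub), pkg_at(p2,hub), pkg_at(p5,depot), truck_at(t2,hub)}

== RESULT ==
["pkg_at(p1,hub)", "pkg_at(p2,hub)", "pkg_at(p5,depot)", "truck_at(t2,hub)"]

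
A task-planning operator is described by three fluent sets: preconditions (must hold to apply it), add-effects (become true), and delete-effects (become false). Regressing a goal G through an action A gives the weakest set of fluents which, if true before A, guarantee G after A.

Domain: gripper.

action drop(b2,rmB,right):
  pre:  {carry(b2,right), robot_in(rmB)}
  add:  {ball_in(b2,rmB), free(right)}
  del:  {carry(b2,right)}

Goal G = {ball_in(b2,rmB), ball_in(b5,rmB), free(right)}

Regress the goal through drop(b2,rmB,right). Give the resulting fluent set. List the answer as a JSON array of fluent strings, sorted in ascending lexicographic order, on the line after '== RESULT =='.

Regress:
  G ∩ del = {}  (empty — regression defined)
  G \ add = {ball_in(b2,rmB), ball_in(b5,rmB), free(right)} \ {ball_in(b2,rmB), free(right)} = {ball_in(b5,rmB)}
  ∪ pre   = {ball_in(b5,rmB)} ∪ {carry(b2,right), robot_in(rmB)}
          = {ball_in(b5,rmB), carry(b2,right), robot_in(rmB)}

== RESULT ==
["ball_in(b5,rmB)", "carry(b2,right)", "robot_in(rmB)"]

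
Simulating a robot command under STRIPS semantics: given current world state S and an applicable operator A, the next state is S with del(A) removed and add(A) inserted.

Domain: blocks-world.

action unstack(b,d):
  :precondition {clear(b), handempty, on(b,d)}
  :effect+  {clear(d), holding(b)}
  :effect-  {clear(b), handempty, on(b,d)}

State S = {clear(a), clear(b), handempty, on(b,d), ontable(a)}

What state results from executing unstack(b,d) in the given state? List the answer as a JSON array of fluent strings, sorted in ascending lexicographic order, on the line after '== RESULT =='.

Compute (S \ del) ∪ add:
  pre ⊆ S: {clear(b), handempty, on(b,d)} ⊆ S  — applicable
  S \ del = {clear(a), ontable(a)}
  ∪ add   = {clear(a), clear(d), holding(b), ontable(a)}

== RESULT ==
["clear(a)", "clear(d)", "holding(b)", "ontable(a)"]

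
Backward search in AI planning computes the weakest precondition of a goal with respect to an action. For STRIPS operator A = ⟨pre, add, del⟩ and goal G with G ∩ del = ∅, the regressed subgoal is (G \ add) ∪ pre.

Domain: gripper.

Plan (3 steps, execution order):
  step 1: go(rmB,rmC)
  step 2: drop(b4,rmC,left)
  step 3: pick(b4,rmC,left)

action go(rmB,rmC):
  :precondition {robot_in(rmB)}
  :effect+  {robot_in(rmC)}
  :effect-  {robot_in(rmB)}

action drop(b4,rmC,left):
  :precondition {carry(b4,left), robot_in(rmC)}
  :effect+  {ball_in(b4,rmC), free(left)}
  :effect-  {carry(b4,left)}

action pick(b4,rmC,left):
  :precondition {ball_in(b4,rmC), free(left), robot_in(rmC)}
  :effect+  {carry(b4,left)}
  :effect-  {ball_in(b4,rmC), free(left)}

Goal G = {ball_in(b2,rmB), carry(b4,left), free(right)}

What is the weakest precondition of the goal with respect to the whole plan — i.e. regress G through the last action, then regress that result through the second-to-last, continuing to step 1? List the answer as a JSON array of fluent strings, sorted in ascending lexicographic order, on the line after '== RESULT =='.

Regress step by step:
  through step 3 (pick(b4,rmC,left)): drop {carry(b4,left)}, keep {ball_in(b2,rmB), free(right)}, require {ball_in(b4,rmC), free(left), robot_in(rmC)}
    → {ball_in(b2,rmB), ball_in(b4,rmC), free(left), free(right), robot_in(rmC)}
  through step 2 (drop(b4,rmC,left)): drop {ball_in(b4,rmC), free(left)}, keep {ball_in(b2,rmB), free(right), robot_in(rmC)}, require {carry(b4,left), robot_in(rmC)}
    → {ball_in(b2,rmB), carry(b4,left), free(right), robot_in(rmC)}
  through step 1 (go(rmB,rmC)): drop {robot_in(rmC)}, keep {ball_in(b2,rmB), carry(b4,left), free(right)}, require {robot_in(rmB)}
    → {ball_in(b2,rmB), carry(b4,left), free(right), robot_in(rmB)}

== RESULT ==
["ball_in(b2,rmB)", "carry(b4,left)", "free(right)", "robot_in(rmB)"]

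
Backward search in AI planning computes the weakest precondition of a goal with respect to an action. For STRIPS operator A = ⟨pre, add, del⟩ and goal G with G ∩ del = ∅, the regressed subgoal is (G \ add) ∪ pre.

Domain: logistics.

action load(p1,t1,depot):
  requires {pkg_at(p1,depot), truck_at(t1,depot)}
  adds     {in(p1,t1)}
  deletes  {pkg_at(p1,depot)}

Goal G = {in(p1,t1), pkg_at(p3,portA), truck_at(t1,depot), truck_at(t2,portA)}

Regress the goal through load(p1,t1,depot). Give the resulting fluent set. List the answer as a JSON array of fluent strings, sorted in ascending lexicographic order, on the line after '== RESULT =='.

Compute (G \ add) ∪ pre:
  G ∩ del = {}  (empty — regression defined)
  G \ add = {in(p1,t1), pkg_at(p3,portA), truck_at(t1,depot), truck_at(t2,portA)} \ {in(p1,t1)} = {pkg_at(p3,portA), truck_at(t1,depot), truck_at(t2,portA)}
  ∪ pre   = {pkg_at(p3,portA), truck_at(t1,depot), truck_at(t2,portA)} ∪ {pkg_at(p1,depot), truck_at(t1,depot)}
          = {pkg_at(p1,depot), pkg_at(p3,portA), truck_at(t1,depot), truck_at(t2,portA)}

== RESULT ==
["pkg_at(p1,depot)", "pkg_at(p3,portA)", "truck_at(t1,depot)", "truck_at(t2,portA)"]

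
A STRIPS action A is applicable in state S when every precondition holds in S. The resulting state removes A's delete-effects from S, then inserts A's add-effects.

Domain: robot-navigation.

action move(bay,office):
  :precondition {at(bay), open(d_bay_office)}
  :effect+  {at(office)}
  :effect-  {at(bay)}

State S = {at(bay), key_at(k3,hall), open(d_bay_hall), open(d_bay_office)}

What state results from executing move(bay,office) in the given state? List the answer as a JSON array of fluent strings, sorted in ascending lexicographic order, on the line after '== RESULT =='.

Compute (S \ del) ∪ add:
  pre ⊆ S: {at(bay), open(d_bay_office)} ⊆ S  — applicable
  S \ del = {key_at(k3,hall), open(d_bay_hall), open(d_bay_office)}
  ∪ add   = {at(office), key_at(k3,hall), open(d_bay_hall), open(d_bay_office)}

== RESULT ==
["at(office)", "key_at(k3,hall)", "open(d_bay_hall)", "open(d_bay_office)"]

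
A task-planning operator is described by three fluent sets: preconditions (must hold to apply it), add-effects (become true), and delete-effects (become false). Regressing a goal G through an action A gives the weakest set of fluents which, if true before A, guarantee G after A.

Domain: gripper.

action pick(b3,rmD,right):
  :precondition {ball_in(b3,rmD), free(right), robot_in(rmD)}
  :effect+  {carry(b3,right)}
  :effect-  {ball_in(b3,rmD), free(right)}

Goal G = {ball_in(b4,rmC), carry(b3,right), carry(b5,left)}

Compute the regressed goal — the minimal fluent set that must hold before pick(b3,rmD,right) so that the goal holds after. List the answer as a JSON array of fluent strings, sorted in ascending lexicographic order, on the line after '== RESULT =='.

Regress:
  G ∩ del = {}  (empty — regression defined)
  G \ add = {ball_in(b4,rmC), carry(b3,right), carry(b5,left)} \ {carry(b3,right)} = {ball_in(b4,rmC), carry(b5,left)}
  ∪ pre   = {ball_in(b4,rmC), carry(b5,left)} ∪ {ball_in(b3,rmD), free(right), robot_in(rmD)}
          = {ball_in(b3,rmD), ball_in(b4,rmC), carry(b5,left), free(right), robot_in(rmD)}

== RESULT ==
["ball_in(b3,rmD)", "ball_in(b4,rmC)", "carry(b5,left)", "free(right)", "robot_in(rmD)"]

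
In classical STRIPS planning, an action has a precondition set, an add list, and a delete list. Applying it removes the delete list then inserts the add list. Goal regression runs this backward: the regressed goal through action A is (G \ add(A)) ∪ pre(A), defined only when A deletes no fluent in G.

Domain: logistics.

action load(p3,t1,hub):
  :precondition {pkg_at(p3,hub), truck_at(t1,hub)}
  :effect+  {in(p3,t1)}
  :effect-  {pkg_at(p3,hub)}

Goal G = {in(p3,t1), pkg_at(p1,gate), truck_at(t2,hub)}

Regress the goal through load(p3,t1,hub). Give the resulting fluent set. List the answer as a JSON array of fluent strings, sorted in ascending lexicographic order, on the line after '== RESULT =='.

Regress:
  G ∩ del = {}  (empty — regression defined)
  G \ add = {in(p3,t1), pkg_at(p1,gate), truck_at(t2,hub)} \ {in(p3,t1)} = {pkg_at(p1,gate), truck_at(t2,hub)}
  ∪ pre   = {pkg_at(p1,gate), truck_at(t2,hub)} ∪ {pkg_at(p3,hub), truck_at(t1,hub)}
          = {pkg_at(p1,gate), pkg_at(p3,hub), truck_at(t1,hub), truck_at(t2,hub)}

== RESULT ==
["pkg_at(p1,gate)", "pkg_at(p3,hub)", "truck_at(t1,hub)", "truck_at(t2,hub)"]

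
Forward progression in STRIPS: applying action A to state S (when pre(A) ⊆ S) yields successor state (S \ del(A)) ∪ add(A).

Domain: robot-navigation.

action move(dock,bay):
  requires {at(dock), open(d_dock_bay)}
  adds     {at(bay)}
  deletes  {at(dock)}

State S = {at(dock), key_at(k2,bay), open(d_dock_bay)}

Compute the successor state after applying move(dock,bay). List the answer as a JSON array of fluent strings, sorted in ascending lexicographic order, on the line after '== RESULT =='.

Progress:
  pre ⊆ S: {at(dock), open(d_dock_bay)} ⊆ S  — applicable
  S \ del = {key_at(k2,bay), open(d_dock_bay)}
  ∪ add   = {at(bay), key_at(k2,bay), open(d_dock_bay)}

== RESULT ==
["at(bay)", "key_at(k2,bay)", "open(d_dock_bay)"]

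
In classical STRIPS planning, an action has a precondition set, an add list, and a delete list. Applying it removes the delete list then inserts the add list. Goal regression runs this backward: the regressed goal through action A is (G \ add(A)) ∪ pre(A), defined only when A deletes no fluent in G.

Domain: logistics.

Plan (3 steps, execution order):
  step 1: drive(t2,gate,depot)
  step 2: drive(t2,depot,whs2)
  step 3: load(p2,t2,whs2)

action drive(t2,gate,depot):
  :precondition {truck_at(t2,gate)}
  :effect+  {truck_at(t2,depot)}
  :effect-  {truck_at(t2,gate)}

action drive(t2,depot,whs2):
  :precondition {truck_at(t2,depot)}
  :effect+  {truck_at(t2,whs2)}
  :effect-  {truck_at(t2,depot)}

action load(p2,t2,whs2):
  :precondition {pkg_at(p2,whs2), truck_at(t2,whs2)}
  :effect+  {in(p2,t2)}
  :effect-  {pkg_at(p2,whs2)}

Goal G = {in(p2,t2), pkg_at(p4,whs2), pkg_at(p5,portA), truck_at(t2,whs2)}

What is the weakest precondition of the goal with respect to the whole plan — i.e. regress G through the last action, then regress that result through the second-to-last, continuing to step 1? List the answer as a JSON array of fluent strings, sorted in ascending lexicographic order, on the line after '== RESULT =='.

Work backward from the goal:
  through step 3 (load(p2,t2,whs2)): drop {in(p2,t2)}, keep {pkg_at(p4,whs2), pkg_at(p5,portA), truck_at(t2,whs2)}, require {pkg_at(p2,whs2), truck_at(t2,whs2)}
    → {pkg_at(p2,whs2), pkg_at(p4,whs2), pkg_at(p5,portA), truck_at(t2,whs2)}
  through step 2 (drive(t2,depot,whs2)): drop {truck_at(t2,whs2)}, keep {pkg_at(p2,whs2), pkg_at(p4,whs2), pkg_at(p5,portA)}, require {truck_at(t2,depot)}
    → {pkg_at(p2,whs2), pkg_at(p4,whs2), pkg_at(p5,portA), truck_at(t2,depot)}
  through step 1 (drive(t2,gate,depot)): drop {truck_at(t2,depot)}, keep {pkg_at(p2,whs2), pkg_at(p4,whs2), pkg_at(p5,portA)}, require {truck_at(t2,gate)}
    → {pkg_at(p2,whs2), pkg_at(p4,whs2), pkg_at(p5,portA), truck_at(t2,gate)}

== RESULT ==
["pkg_at(p2,whs2)", "pkg_at(p4,whs2)", "pkg_at(p5,portA)", "truck_at(t2,gate)"]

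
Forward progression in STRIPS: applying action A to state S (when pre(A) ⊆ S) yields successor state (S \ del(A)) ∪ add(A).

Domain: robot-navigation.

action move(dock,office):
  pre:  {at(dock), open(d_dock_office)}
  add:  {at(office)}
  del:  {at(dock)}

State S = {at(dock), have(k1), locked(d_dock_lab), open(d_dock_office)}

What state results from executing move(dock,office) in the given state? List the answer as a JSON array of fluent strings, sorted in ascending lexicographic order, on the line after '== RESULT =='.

Compute (S \ del) ∪ add:
  pre ⊆ S: {at(dock), open(d_dock_office)} ⊆ S  — applicable
  S \ del = {have(k1), locked(d_dock_lab), open(d_dock_office)}
  ∪ add   = {at(office), have(k1), locked(d_dock_lab), open(d_dock_office)}

== RESULT ==
["at(office)", "have(k1)", "locked(d_dock_lab)", "open(d_dock_office)"]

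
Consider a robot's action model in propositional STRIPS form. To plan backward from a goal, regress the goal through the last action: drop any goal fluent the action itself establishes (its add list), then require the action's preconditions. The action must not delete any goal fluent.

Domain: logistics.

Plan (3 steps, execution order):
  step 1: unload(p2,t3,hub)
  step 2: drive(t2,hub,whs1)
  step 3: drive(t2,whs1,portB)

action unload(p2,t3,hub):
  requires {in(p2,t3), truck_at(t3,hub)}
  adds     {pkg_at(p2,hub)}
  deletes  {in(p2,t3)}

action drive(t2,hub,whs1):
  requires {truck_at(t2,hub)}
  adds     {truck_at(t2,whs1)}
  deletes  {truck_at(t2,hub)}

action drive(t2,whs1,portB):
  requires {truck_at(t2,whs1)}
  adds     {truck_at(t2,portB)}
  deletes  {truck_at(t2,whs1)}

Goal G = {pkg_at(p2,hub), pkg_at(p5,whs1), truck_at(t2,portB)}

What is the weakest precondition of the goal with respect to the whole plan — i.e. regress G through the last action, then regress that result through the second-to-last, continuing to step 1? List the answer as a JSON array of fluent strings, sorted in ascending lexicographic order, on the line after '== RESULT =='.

Regress step by step:
  through step 3 (drive(t2,whs1,portB)): drop {truck_at(t2,portB)}, keep {pkg_at(p2,hub), pkg_at(p5,whs1)}, require {truck_at(t2,whs1)}
    → {pkg_at(p2,hub), pkg_at(p5,whs1), truck_at(t2,whs1)}
  through step 2 (drive(t2,hub,whs1)): drop {truck_at(t2,whs1)}, keep {pkg_at(p2,hub), pkg_at(p5,whs1)}, require {truck_at(t2,hub)}
    → {pkg_at(p2,hub), pkg_at(p5,whs1), truck_at(t2,hub)}
  through step 1 (unload(p2,t3,hub)): drop {pkg_at(p2,hub)}, keep {pkg_at(p5,whs1), truck_at(t2,hub)}, require {in(p2,t3), truck_at(t3,hub)}
    → {in(p2,t3), pkg_at(p5,whs1), truck_at(t2,hub), truck_at(t3,hub)}

== RESULT ==
["in(p2,t3)", "pkg_at(p5,whs1)", "truck_at(t2,hub)", "truck_at(t3,hub)"]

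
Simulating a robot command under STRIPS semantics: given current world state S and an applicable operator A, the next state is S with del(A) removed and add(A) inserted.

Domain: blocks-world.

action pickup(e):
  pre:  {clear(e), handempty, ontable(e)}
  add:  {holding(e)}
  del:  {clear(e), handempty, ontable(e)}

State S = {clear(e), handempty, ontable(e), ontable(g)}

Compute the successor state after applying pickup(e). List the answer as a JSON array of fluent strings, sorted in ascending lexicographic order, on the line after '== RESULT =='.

Compute (S \ del) ∪ add:
  pre ⊆ S: {clear(e), handempty, ontable(e)} ⊆ S  — applicable
  S \ del = {ontable(g)}
  ∪ add   = {holding(e), ontable(g)}

== RESULT ==
["holding(e)", "ontable(g)"]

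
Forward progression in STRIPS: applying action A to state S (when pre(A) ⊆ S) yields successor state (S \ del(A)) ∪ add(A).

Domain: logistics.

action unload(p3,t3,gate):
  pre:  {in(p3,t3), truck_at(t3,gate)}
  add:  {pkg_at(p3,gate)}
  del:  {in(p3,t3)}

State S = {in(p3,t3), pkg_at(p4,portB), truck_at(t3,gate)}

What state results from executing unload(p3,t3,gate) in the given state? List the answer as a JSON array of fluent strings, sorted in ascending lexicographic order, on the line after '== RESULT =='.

Progress:
  pre ⊆ S: {in(p3,t3), truck_at(t3,gate)} ⊆ S  — applicable
  S \ del = {pkg_at(p4,portB), truck_at(t3,gate)}
  ∪ add   = {pkg_at(p3,gate), pkg_at(p4,portB), truck_at(t3,gate)}

== RESULT ==
["pkg_at(p3,gate)", "pkg_at(p4,portB)", "truck_at(t3,gate)"]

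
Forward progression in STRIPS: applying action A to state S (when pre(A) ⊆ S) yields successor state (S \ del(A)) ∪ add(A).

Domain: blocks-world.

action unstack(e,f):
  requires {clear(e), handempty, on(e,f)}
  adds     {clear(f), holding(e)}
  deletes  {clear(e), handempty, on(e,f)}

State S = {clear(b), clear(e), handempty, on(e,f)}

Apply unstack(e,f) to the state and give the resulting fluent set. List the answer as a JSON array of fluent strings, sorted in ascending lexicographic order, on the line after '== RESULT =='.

Progress:
  pre ⊆ S: {clear(e), handempty, on(e,f)} ⊆ S  — applicable
  S \ del = {clear(b)}
  ∪ add   = {clear(b), clear(f), holding(e)}

== RESULT ==
["clear(b)", "clear(f)", "holding(e)"]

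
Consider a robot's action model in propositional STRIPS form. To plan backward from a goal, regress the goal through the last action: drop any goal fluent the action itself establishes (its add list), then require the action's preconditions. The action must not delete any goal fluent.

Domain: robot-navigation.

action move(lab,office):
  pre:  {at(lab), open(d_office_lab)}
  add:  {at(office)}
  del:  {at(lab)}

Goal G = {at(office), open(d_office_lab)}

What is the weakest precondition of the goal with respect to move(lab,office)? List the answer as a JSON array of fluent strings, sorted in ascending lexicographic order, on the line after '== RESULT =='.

Compute (G \ add) ∪ pre:
  G ∩ del = {}  (empty — regression defined)
  G \ add = {at(office), open(d_office_lab)} \ {at(office)} = {open(d_office_lab)}
  ∪ pre   = {open(d_office_lab)} ∪ {at(lab), open(d_office_lab)}
          = {at(lab), open(d_office_lab)}

== RESULT ==
["at(lab)", "open(d_office_lab)"]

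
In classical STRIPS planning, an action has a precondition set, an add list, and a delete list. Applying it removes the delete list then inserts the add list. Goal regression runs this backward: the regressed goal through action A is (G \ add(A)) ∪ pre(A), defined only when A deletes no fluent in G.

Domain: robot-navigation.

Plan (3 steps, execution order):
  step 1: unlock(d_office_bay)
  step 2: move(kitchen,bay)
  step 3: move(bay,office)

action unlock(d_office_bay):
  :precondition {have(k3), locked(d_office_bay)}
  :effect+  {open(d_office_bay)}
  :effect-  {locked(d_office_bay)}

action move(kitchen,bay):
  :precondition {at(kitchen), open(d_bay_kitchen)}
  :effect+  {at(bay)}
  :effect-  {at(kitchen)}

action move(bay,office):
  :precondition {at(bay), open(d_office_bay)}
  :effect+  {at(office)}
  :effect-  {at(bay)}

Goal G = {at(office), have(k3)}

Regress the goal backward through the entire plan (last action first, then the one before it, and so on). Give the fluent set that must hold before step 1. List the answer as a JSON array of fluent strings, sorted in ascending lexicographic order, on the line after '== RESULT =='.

Regress step by step:
  through step 3 (move(bay,office)): drop {at(office)}, keep {have(k3)}, require {at(bay), open(d_office_bay)}
    → {at(bay), have(k3), open(d_office_bay)}
  through step 2 (move(kitchen,bay)): drop {at(bay)}, keep {have(k3), open(d_office_bay)}, require {at(kitchen), open(d_bay_kitchen)}
    → {at(kitchen), have(k3), open(d_bay_kitchen), open(d_office_bay)}
  through step 1 (unlock(d_office_bay)): drop {open(d_office_bay)}, keep {at(kitchen), have(k3), open(d_bay_kitchen)}, require {have(k3), locked(d_office_bay)}
    → {at(kitchen), have(k3), locked(d_office_bay), open(d_bay_kitchen)}

== RESULT ==
["at(kitchen)", "have(k3)", "locked(d_office_bay)", "open(d_bay_kitchen)"]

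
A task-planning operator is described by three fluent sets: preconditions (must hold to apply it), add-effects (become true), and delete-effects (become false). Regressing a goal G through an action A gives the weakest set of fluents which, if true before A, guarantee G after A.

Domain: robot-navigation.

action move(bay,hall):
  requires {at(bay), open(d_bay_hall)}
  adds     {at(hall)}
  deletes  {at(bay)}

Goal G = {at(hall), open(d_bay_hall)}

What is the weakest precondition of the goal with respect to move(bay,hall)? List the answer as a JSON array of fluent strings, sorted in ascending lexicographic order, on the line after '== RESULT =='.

Regress:
  G ∩ del = {}  (empty — regression defined)
  G \ add = {at(hall), open(d_bay_hall)} \ {at(hall)} = {open(d_bay_hall)}
  ∪ pre   = {open(d_bay_hall)} ∪ {at(bay), open(d_bay_hall)}
          = {at(bay), open(d_bay_hall)}

== RESULT ==
["at(bay)", "open(d_bay_hall)"]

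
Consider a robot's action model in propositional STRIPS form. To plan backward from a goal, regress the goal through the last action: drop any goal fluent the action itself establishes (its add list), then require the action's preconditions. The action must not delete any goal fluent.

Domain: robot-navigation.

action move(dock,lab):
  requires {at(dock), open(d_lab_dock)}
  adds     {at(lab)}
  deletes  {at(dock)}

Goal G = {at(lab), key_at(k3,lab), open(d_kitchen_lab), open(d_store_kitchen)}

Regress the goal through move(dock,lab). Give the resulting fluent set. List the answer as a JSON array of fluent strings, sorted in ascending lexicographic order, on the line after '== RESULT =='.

Regress:
  G ∩ del = {}  (empty — regression defined)
  G \ add = {at(lab), key_at(k3,lab), open(d_kitchen_lab), open(d_store_kitchen)} \ {at(lab)} = {key_at(k3,lab), open(d_kitchen_lab), open(d_store_kitchen)}
  ∪ pre   = {key_at(k3,lab), open(d_kitchen_lab), open(d_store_kitchen)} ∪ {at(dock), open(d_lab_dock)}
          = {at(dock), key_at(k3,lab), open(d_kitchen_lab), open(d_lab_dock), open(d_store_kitchen)}

== RESULT ==
["at(dock)", "key_at(k3,lab)", "open(d_kitchen_lab)", "open(d_lab_dock)", "open(d_store_kitchen)"]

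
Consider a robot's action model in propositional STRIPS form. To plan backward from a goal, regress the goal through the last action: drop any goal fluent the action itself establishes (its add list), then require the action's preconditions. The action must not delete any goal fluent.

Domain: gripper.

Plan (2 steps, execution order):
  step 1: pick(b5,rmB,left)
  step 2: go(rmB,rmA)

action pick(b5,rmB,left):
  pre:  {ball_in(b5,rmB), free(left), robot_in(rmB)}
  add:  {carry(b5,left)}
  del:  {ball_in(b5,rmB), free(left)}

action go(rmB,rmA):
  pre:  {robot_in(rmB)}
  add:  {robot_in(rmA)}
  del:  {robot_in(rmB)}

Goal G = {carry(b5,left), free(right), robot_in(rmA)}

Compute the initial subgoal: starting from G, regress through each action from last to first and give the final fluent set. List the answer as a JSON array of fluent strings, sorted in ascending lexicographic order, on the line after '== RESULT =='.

Work backward from the goal:
  through step 2 (go(rmB,rmA)): drop {robot_in(rmA)}, keep {carry(b5,left), free(right)}, require {robot_in(rmB)}
    → {carry(b5,left), free(right), robot_in(rmB)}
  through step 1 (pick(b5,rmB,left)): drop {carry(b5,left)}, keep {free(right), robot_in(rmB)}, require {ball_in(b5,rmB), free(left), robot_in(rmB)}
    → {ball_in(b5,rmB), free(left), free(right), robot_in(rmB)}

== RESULT ==
["ball_in(b5,rmB)", "free(left)", "free(right)", "robot_in(rmB)"]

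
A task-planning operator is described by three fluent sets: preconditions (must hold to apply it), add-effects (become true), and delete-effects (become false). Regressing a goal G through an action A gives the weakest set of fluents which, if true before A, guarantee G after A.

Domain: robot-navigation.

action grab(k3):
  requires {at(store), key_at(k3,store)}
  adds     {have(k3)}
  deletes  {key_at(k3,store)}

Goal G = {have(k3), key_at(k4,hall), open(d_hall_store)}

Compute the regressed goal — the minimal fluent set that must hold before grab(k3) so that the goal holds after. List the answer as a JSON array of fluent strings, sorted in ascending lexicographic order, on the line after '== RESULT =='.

Regress:
  G ∩ del = {}  (empty — regression defined)
  G \ add = {have(k3), key_at(k4,hall), open(d_hall_store)} \ {have(k3)} = {key_at(k4,hall), open(d_hall_store)}
  ∪ pre   = {key_at(k4,hall), open(d_hall_store)} ∪ {at(store), key_at(k3,store)}
          = {at(store), key_at(k3,store), key_at(k4,hall), open(d_hall_store)}

== RESULT ==
["at(store)", "key_at(k3,store)", "key_at(k4,hall)", "open(d_hall_store)"]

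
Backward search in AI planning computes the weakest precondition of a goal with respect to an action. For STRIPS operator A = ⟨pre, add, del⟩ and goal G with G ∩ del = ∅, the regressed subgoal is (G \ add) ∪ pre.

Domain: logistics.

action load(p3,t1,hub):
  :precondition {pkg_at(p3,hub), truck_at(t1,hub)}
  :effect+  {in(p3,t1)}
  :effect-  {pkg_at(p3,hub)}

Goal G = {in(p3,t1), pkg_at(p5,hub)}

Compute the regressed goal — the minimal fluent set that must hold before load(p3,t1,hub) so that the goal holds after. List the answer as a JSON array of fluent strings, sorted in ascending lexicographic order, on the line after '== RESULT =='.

Regress:
  G ∩ del = {}  (empty — regression defined)
  G \ add = {in(p3,t1), pkg_at(p5,hub)} \ {in(p3,t1)} = {pkg_at(p5,hub)}
  ∪ pre   = {pkg_at(p5,hub)} ∪ {pkg_at(p3,hub), truck_at(t1,hub)}
          = {pkg_at(p3,hub), pkg_at(p5,hub), truck_at(t1,hub)}

== RESULT ==
["pkg_at(p3,hub)", "pkg_at(p5,hub)", "truck_at(t1,hub)"]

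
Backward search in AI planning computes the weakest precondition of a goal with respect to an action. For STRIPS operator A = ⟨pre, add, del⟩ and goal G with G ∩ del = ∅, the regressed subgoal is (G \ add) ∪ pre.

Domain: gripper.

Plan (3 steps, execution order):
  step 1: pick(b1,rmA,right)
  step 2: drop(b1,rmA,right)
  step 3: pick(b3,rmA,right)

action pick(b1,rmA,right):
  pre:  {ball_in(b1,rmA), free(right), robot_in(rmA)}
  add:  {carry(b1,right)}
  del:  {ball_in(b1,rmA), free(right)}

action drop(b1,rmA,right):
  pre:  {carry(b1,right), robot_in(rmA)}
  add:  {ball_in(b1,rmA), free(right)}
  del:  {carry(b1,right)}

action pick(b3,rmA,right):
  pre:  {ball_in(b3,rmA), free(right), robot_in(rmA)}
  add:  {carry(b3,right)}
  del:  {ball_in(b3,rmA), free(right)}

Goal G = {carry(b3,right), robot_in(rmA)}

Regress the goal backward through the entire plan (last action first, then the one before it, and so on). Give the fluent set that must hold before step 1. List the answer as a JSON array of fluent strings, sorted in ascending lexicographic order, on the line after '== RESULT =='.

Work backward from the goal:
  through step 3 (pick(b3,rmA,right)): drop {carry(b3,right)}, keep {robot_in(rmA)}, require {ball_in(b3,rmA), free(right), robot_in(rmA)}
    → {ball_in(b3,rmA), free(right), robot_in(rmA)}
  through step 2 (drop(b1,rmA,right)): drop {free(right)}, keep {ball_in(b3,rmA), robot_in(rmA)}, require {carry(b1,right), robot_in(rmA)}
    → {ball_in(b3,rmA), carry(b1,right), robot_in(rmA)}
  through step 1 (pick(b1,rmA,right)): drop {carry(b1,right)}, keep {ball_in(b3,rmA), robot_in(rmA)}, require {ball_in(b1,rmA), free(right), robot_in(rmA)}
    → {ball_in(b1,rmA), ball_in(b3,rmA), free(right), robot_in(rmA)}

== RESULT ==
["ball_in(b1,rmA)", "ball_in(b3,rmA)", "free(right)", "robot_in(rmA)"]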